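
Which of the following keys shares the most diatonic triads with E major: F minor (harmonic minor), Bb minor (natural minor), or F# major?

Triads of E major: E (I), F#m (ii), G#m (iii), A (IV), B (V), C#m (vi), D#dim (vii°).
F minor (harmonic minor) shares 0: none.
Bb minor (natural minor) shares 0: none.
F# major shares 2: G#m, B.
The most common triads (2) are shared with F# major.

F# major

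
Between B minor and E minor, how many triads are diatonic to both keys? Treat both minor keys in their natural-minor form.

Diatonic triads of B minor (natural minor): Bm (i), C#dim (ii°), D (III), Em (iv), F#m (v), G (VI), A (VII).
Diatonic triads of E minor (natural minor): Em (i), F#dim (ii°), G (III), Am (iv), Bm (v), C (VI), D (VII).
Matching root and quality in both lists: Bm, D, Em, G.
That gives 4 common triads.

4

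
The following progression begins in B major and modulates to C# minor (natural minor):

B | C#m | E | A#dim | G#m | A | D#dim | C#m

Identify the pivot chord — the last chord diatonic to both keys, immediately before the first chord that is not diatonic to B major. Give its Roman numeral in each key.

Chords diatonic to B major: B, C#m, D#m, E, F#, G#m, A#dim.
Reading the progression, the first chord not in that set is A, so the modulation leaves B major there.
The chord immediately before A is G#m, which is diatonic to both keys: vi in B major and v in C# minor.

G#m — vi in B major, v in C# minor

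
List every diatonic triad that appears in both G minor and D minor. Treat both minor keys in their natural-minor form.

Triads in G minor (natural minor): G minor (i), A diminished (ii°), Bb major (III), C minor (iv), D minor (v), Eb major (VI), F major (VII).
Triads in D minor (natural minor): D minor (i), E diminished (ii°), F major (III), G minor (iv), A minor (v), Bb major (VI), C major (VII).
Shared triads with their functions: G minor (i in G minor, iv in D minor); Bb major (III in G minor, VI in D minor); D minor (v in G minor, i in D minor); F major (VII in G minor, III in D minor).

Gm, Bb, Dm, F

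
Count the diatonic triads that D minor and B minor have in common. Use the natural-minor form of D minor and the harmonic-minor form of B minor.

0

Diatonic triads of D minor (natural minor): Dm (i), Edim (ii°), F (III), Gm (iv), Am (v), Bb (VI), C (VII).
Diatonic triads of B minor (harmonic minor): Bm (i), C#dim (ii°), Daug (III+), Em (iv), F# (V), G (VI), A#dim (vii°).
No triad has the same root and quality in both keys.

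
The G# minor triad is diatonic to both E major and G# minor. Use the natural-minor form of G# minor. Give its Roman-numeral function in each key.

iii in E major; i in G# minor

The scale of E major is E F# G# A B C# D#; G# is degree 3, and the triad built there (G#-B-D#) is minor, so it is iii.
The scale of G# minor (natural minor) is G# A# B C# D# E F#; G# is degree 1, and the triad built there (G#-B-D#) is minor, so it is i.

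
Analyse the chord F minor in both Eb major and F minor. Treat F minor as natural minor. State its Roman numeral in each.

ii in Eb major; i in F minor

The scale of Eb major is Eb F G Ab Bb C D; F is degree 2, and the triad built there (F-Ab-C) is minor, so it is ii.
The scale of F minor (natural minor) is F G Ab Bb C Db Eb; F is degree 1, and the triad built there (F-Ab-C) is minor, so it is i.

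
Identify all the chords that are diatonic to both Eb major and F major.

Gm, Bb

Triads in Eb major: Eb (I), Fm (ii), Gm (iii), Ab (IV), Bb (V), Cm (vi), Ddim (vii°).
Triads in F major: F (I), Gm (ii), Am (iii), Bb (IV), C (V), Dm (vi), Edim (vii°).
Shared triads with their functions: Gm (iii in Eb major, ii in F major); Bb (V in Eb major, IV in F major).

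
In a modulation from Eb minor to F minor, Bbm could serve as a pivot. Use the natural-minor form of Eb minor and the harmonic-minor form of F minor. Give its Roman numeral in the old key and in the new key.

v in Eb minor; iv in F minor

The scale of Eb minor (natural minor) is Eb F Gb Ab Bb Cb Db; Bb is degree 5, and the triad built there (Bb-Db-F) is minor, so it is v.
The scale of F minor (harmonic minor) is F G Ab Bb C Db E; Bb is degree 4, and the triad built there (Bb-Db-F) is minor, so it is iv.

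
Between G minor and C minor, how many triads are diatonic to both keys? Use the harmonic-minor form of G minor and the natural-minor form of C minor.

3

Diatonic triads of G minor (harmonic minor): G minor (i), A diminished (ii°), Bb augmented (III+), C minor (iv), D major (V), Eb major (VI), F# diminished (vii°).
Diatonic triads of C minor (natural minor): C minor (i), D diminished (ii°), Eb major (III), F minor (iv), G minor (v), Ab major (VI), Bb major (VII).
Matching root and quality in both lists: G minor, C minor, Eb major.
That gives 3 common triads.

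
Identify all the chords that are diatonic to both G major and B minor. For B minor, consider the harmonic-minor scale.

G, Bm, Em

Triads in G major: G (I), Am (ii), Bm (iii), C (IV), D (V), Em (vi), F♯dim (vii°).
Triads in B minor (harmonic minor): Bm (i), C♯dim (ii°), Daug (III+), Em (iv), F♯ (V), G (VI), A♯dim (vii°).
Shared triads with their functions: G (I in G major, VI in B minor); Bm (iii in G major, i in B minor); Em (vi in G major, iv in B minor).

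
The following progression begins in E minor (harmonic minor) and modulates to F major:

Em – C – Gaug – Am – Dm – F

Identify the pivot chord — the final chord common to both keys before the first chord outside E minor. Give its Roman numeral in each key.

Am — iv in E minor, iii in F major

Chords diatonic to E minor: Em, F♯dim, Gaug, Am, B, C, D♯dim.
Reading the progression, the first chord not in that set is Dm, so the modulation leaves E minor there.
The chord immediately before Dm is Am, which is diatonic to both keys: iv in E minor and iii in F major.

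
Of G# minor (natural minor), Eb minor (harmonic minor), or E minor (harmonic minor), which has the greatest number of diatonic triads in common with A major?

Triads of A major: A major (I), B minor (ii), C# minor (iii), D major (IV), E major (V), F# minor (vi), G# diminished (vii°).
G# minor (natural minor) shares 2: C#m, E.
Eb minor (harmonic minor) shares 0: none.
E minor (harmonic minor) shares 0: none.
The most common triads (2) are shared with G# minor.

G# minor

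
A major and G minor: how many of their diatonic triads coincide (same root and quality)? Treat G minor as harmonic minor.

1

Diatonic triads of A major: A (I), Bm (ii), C#m (iii), D (IV), E (V), F#m (vi), G#dim (vii°).
Diatonic triads of G minor (harmonic minor): Gm (i), Adim (ii°), Bbaug (III+), Cm (iv), D (V), Eb (VI), F#dim (vii°).
Matching root and quality in both lists: D.
That gives 1 common triad.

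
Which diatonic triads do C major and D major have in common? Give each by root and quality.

Triads in C major: C major (I), D minor (ii), E minor (iii), F major (IV), G major (V), A minor (vi), B diminished (vii°).
Triads in D major: D major (I), E minor (ii), F# minor (iii), G major (IV), A major (V), B minor (vi), C# diminished (vii°).
Shared triads with their functions: E minor (iii in C major, ii in D major); G major (V in C major, IV in D major).

Em, G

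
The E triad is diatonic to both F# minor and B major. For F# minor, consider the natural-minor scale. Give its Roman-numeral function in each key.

VII in F# minor; IV in B major

The scale of F# minor (natural minor) is F# G# A B C# D E; E is degree 7, and the triad built there (E-G#-B) is major, so it is VII.
The scale of B major is B C# D# E F# G# A#; E is degree 4, and the triad built there (E-G#-B) is major, so it is IV.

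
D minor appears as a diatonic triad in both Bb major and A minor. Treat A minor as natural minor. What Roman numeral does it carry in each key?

iii in Bb major; iv in A minor

The scale of Bb major is Bb C D Eb F G A; D is degree 3, and the triad built there (D-F-A) is minor, so it is iii.
The scale of A minor (natural minor) is A B C D E F G; D is degree 4, and the triad built there (D-F-A) is minor, so it is iv.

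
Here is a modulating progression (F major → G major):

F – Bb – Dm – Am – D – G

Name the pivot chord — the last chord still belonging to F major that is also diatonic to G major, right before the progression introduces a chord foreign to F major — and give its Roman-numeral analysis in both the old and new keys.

Am — iii in F major, ii in G major

Chords diatonic to F major: F, Gm, Am, Bb, C, Dm, Edim.
Reading the progression, the first chord not in that set is D, so the modulation leaves F major there.
The chord immediately before D is Am, which is diatonic to both keys: iii in F major and ii in G major.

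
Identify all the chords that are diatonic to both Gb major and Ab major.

Triads in Gb major: Gb (I), Abm (ii), Bbm (iii), Cb (IV), Db (V), Ebm (vi), Fdim (vii°).
Triads in Ab major: Ab (I), Bbm (ii), Cm (iii), Db (IV), Eb (V), Fm (vi), Gdim (vii°).
Shared triads with their functions: Bbm (iii in Gb major, ii in Ab major); Db (V in Gb major, IV in Ab major).

Bbm, Db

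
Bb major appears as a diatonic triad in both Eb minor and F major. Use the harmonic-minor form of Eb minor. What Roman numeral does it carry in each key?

V in Eb minor; IV in F major

The scale of Eb minor (harmonic minor) is Eb F Gb Ab Bb Cb D; Bb is degree 5, and the triad built there (Bb-D-F) is major, so it is V.
The scale of F major is F G A Bb C D E; Bb is degree 4, and the triad built there (Bb-D-F) is major, so it is IV.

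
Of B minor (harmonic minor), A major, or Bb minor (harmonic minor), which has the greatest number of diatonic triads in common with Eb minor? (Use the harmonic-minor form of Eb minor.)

Bb minor

Triads of Eb minor (harmonic minor): Eb minor (i), F diminished (ii°), Gb augmented (III+), Ab minor (iv), Bb major (V), Cb major (VI), D diminished (vii°).
B minor (harmonic minor) shares 0: none.
A major shares 0: none.
Bb minor (harmonic minor) shares 1: Ebm.
The most common triads (1) are shared with Bb minor.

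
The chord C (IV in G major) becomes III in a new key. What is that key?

A minor

The numeral III denotes a major triad on scale degree 3. With C on degree 3, the tonic of the new key is A.
Degree 3 carries a major triad in natural-minor keys, so the destination is A minor.
Check: the diatonic triads of A minor (natural minor) are Am (i), Bdim (ii°), C (III), Dm (iv), Em (v), F (VI), G (VII) — C is indeed III.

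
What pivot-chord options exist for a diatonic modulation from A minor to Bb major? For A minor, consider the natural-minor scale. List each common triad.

Triads in A minor (natural minor): A minor (i), B diminished (ii°), C major (III), D minor (iv), E minor (v), F major (VI), G major (VII).
Triads in Bb major: Bb major (I), C minor (ii), D minor (iii), Eb major (IV), F major (V), G minor (vi), A diminished (vii°).
Shared triads with their functions: D minor (iv in A minor, iii in Bb major); F major (VI in A minor, V in Bb major).

Dm, F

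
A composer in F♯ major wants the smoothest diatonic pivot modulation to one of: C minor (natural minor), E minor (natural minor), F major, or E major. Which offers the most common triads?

Triads of F♯ major: F♯ major (I), G♯ minor (ii), A♯ minor (iii), B major (IV), C♯ major (V), D♯ minor (vi), E♯ diminished (vii°).
C minor (natural minor) shares 0: none.
E minor (natural minor) shares 0: none.
F major shares 0: none.
E major shares 2: G♯m, B.
The most common triads (2) are shared with E major.

E major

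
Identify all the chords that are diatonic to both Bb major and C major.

Triads in Bb major: Bb (I), Cm (ii), Dm (iii), Eb (IV), F (V), Gm (vi), Adim (vii°).
Triads in C major: C (I), Dm (ii), Em (iii), F (IV), G (V), Am (vi), Bdim (vii°).
Shared triads with their functions: Dm (iii in Bb major, ii in C major); F (V in Bb major, IV in C major).

Dm, F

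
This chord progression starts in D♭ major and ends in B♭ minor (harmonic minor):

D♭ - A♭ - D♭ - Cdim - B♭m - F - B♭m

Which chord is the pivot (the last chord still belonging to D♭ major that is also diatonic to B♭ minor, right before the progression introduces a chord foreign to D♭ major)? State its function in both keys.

B♭m — vi in D♭ major, i in B♭ minor

Chords diatonic to D♭ major: D♭, E♭m, Fm, G♭, A♭, B♭m, Cdim.
Reading the progression, the first chord not in that set is F, so the modulation leaves D♭ major there.
The chord immediately before F is B♭m, which is diatonic to both keys: vi in D♭ major and i in B♭ minor.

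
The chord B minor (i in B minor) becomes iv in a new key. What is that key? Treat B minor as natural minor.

The numeral iv denotes a minor triad on scale degree 4. With B on degree 4, the tonic of the new key is F#.
Degree 4 carries a minor triad in minor keys, so the destination is F# minor.
Check: the diatonic triads of F# minor (natural minor) are F#m (i), G#dim (ii°), A (III), Bm (iv), C#m (v), D (VI), E (VII) — B minor is indeed iv.

F# minor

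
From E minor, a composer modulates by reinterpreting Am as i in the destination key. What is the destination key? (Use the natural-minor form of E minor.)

The numeral i denotes a minor triad on scale degree 1. With A on degree 1, the tonic of the new key is A.
Degree 1 carries a minor triad in minor keys, so the destination is A minor.
Check: the diatonic triads of A minor (natural minor) are Am (i), Bdim (ii°), C (III), Dm (iv), Em (v), F (VI), G (VII) — Am is indeed i.

A minor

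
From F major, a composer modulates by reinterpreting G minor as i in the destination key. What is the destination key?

The numeral i denotes a minor triad on scale degree 1. With G on degree 1, the tonic of the new key is G.
Degree 1 carries a minor triad in minor keys, so the destination is G minor.
Check: the diatonic triads of G minor (natural minor) are Gm (i), Adim (ii°), Bb (III), Cm (iv), Dm (v), Eb (VI), F (VII) — G minor is indeed i.

G minor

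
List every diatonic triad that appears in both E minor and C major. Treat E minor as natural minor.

Triads in E minor (natural minor): E minor (i), F# diminished (ii°), G major (III), A minor (iv), B minor (v), C major (VI), D major (VII).
Triads in C major: C major (I), D minor (ii), E minor (iii), F major (IV), G major (V), A minor (vi), B diminished (vii°).
Shared triads with their functions: E minor (i in E minor, iii in C major); G major (III in E minor, V in C major); A minor (iv in E minor, vi in C major); C major (VI in E minor, I in C major).

Em, G, Am, C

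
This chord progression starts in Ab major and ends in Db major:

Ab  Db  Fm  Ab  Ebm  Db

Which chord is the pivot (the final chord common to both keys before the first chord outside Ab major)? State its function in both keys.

Chords diatonic to Ab major: Ab, Bbm, Cm, Db, Eb, Fm, Gdim.
Reading the progression, the first chord not in that set is Ebm, so the modulation leaves Ab major there.
The chord immediately before Ebm is Ab, which is diatonic to both keys: I in Ab major and V in Db major.

Ab — I in Ab major, V in Db major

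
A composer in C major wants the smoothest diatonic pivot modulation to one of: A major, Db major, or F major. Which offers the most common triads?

F major

Triads of C major: C major (I), D minor (ii), E minor (iii), F major (IV), G major (V), A minor (vi), B diminished (vii°).
A major shares 0: none.
Db major shares 0: none.
F major shares 4: C, Dm, F, Am.
The most common triads (4) are shared with F major.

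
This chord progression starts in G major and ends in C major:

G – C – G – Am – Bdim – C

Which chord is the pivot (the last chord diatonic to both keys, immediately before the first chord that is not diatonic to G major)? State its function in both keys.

Am — ii in G major, vi in C major

Chords diatonic to G major: G, Am, Bm, C, D, Em, F♯dim.
Reading the progression, the first chord not in that set is Bdim, so the modulation leaves G major there.
The chord immediately before Bdim is Am, which is diatonic to both keys: ii in G major and vi in C major.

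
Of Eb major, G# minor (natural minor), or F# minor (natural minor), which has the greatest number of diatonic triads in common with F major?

Triads of F major: F major (I), G minor (ii), A minor (iii), Bb major (IV), C major (V), D minor (vi), E diminished (vii°).
Eb major shares 2: Gm, Bb.
G# minor (natural minor) shares 0: none.
F# minor (natural minor) shares 0: none.
The most common triads (2) are shared with Eb major.

Eb major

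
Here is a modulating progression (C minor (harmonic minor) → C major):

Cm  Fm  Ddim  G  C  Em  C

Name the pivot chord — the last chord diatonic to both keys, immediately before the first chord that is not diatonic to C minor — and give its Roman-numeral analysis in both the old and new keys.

Chords diatonic to C minor: Cm, Ddim, Ebaug, Fm, G, Ab, Bdim.
Reading the progression, the first chord not in that set is C, so the modulation leaves C minor there.
The chord immediately before C is G, which is diatonic to both keys: V in C minor and V in C major.

G — V in C minor, V in C major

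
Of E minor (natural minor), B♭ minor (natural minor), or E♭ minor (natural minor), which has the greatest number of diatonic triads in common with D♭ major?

B♭ minor

Triads of D♭ major: D♭ major (I), E♭ minor (ii), F minor (iii), G♭ major (IV), A♭ major (V), B♭ minor (vi), C diminished (vii°).
E minor (natural minor) shares 0: none.
B♭ minor (natural minor) shares 7: D♭, E♭m, Fm, G♭, A♭, B♭m, Cdim.
E♭ minor (natural minor) shares 4: D♭, E♭m, G♭, B♭m.
The most common triads (7) are shared with B♭ minor.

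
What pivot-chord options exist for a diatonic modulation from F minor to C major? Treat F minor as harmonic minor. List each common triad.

Triads in F minor (harmonic minor): Fm (i), Gdim (ii°), Abaug (III+), Bbm (iv), C (V), Db (VI), Edim (vii°).
Triads in C major: C (I), Dm (ii), Em (iii), F (IV), G (V), Am (vi), Bdim (vii°).
Shared triads with their functions: C (V in F minor, I in C major).

C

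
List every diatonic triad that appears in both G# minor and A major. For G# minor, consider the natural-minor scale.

C#m, E

Triads in G# minor (natural minor): G#m (i), A#dim (ii°), B (III), C#m (iv), D#m (v), E (VI), F# (VII).
Triads in A major: A (I), Bm (ii), C#m (iii), D (IV), E (V), F#m (vi), G#dim (vii°).
Shared triads with their functions: C#m (iv in G# minor, iii in A major); E (VI in G# minor, V in A major).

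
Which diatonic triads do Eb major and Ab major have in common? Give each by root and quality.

Triads in Eb major: Eb (I), Fm (ii), Gm (iii), Ab (IV), Bb (V), Cm (vi), Ddim (vii°).
Triads in Ab major: Ab (I), Bbm (ii), Cm (iii), Db (IV), Eb (V), Fm (vi), Gdim (vii°).
Shared triads with their functions: Eb (I in Eb major, V in Ab major); Fm (ii in Eb major, vi in Ab major); Ab (IV in Eb major, I in Ab major); Cm (vi in Eb major, iii in Ab major).

Eb, Fm, Ab, Cm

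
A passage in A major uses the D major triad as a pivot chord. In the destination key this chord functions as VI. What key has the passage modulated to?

The numeral VI denotes a major triad on scale degree 6. With D on degree 6, the tonic of the new key is F#.
Degree 6 carries a major triad in minor keys, so the destination is F# minor.
Check: the diatonic triads of F# minor (natural minor) are F#m (i), G#dim (ii°), A (III), Bm (iv), C#m (v), D (VI), E (VII) — D major is indeed VI.

F# minor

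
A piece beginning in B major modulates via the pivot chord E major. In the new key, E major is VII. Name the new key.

The numeral VII denotes a major triad on scale degree 7. With E on degree 7, the tonic of the new key is F#.
Degree 7 carries a major triad in natural-minor keys, so the destination is F# minor.
Check: the diatonic triads of F# minor (natural minor) are F#m (i), G#dim (ii°), A (III), Bm (iv), C#m (v), D (VI), E (VII) — E major is indeed VII.

F# minor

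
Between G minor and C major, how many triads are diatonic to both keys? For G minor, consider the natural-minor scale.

2

Diatonic triads of G minor (natural minor): Gm (i), Adim (ii°), B♭ (III), Cm (iv), Dm (v), E♭ (VI), F (VII).
Diatonic triads of C major: C (I), Dm (ii), Em (iii), F (IV), G (V), Am (vi), Bdim (vii°).
Matching root and quality in both lists: Dm, F.
That gives 2 common triads.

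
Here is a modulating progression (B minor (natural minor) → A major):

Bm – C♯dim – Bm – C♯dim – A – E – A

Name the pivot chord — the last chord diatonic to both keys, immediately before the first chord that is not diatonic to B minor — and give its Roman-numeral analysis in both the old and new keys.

A — VII in B minor, I in A major

Chords diatonic to B minor: Bm, C♯dim, D, Em, F♯m, G, A.
Reading the progression, the first chord not in that set is E, so the modulation leaves B minor there.
The chord immediately before E is A, which is diatonic to both keys: VII in B minor and I in A major.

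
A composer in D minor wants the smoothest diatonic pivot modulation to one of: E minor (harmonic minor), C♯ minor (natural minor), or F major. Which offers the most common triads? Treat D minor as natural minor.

F major

Triads of D minor (natural minor): Dm (i), Edim (ii°), F (III), Gm (iv), Am (v), B♭ (VI), C (VII).
E minor (harmonic minor) shares 2: Am, C.
C♯ minor (natural minor) shares 0: none.
F major shares 7: Dm, Edim, F, Gm, Am, B♭, C.
The most common triads (7) are shared with F major.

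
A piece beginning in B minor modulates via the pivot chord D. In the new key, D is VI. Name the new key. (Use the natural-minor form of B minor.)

The numeral VI denotes a major triad on scale degree 6. With D on degree 6, the tonic of the new key is F♯.
Degree 6 carries a major triad in minor keys, so the destination is F♯ minor.
Check: the diatonic triads of F♯ minor (natural minor) are F♯m (i), G♯dim (ii°), A (III), Bm (iv), C♯m (v), D (VI), E (VII) — D is indeed VI.

F♯ minor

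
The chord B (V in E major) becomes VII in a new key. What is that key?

The numeral VII denotes a major triad on scale degree 7. With B on degree 7, the tonic of the new key is C#.
Degree 7 carries a major triad in natural-minor keys, so the destination is C# minor.
Check: the diatonic triads of C# minor (natural minor) are C#m (i), D#dim (ii°), E (III), F#m (iv), G#m (v), A (VI), B (VII) — B is indeed VII.

C# minor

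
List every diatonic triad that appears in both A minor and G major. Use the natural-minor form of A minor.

Am, C, Em, G

Triads in A minor (natural minor): Am (i), Bdim (ii°), C (III), Dm (iv), Em (v), F (VI), G (VII).
Triads in G major: G (I), Am (ii), Bm (iii), C (IV), D (V), Em (vi), F#dim (vii°).
Shared triads with their functions: Am (i in A minor, ii in G major); C (III in A minor, IV in G major); Em (v in A minor, vi in G major); G (VII in A minor, I in G major).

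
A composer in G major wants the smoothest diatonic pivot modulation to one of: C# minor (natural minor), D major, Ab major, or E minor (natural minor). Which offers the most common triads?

Triads of G major: G (I), Am (ii), Bm (iii), C (IV), D (V), Em (vi), F#dim (vii°).
C# minor (natural minor) shares 0: none.
D major shares 4: G, Bm, D, Em.
Ab major shares 0: none.
E minor (natural minor) shares 7: G, Am, Bm, C, D, Em, F#dim.
The most common triads (7) are shared with E minor.

E minor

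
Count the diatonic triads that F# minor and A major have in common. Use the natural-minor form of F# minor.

Diatonic triads of F# minor (natural minor): F#m (i), G#dim (ii°), A (III), Bm (iv), C#m (v), D (VI), E (VII).
Diatonic triads of A major: A (I), Bm (ii), C#m (iii), D (IV), E (V), F#m (vi), G#dim (vii°).
Matching root and quality in both lists: F#m, G#dim, A, Bm, C#m, D, E.
That gives 7 common triads.

7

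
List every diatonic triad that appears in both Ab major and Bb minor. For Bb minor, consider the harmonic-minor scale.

Bbm

Triads in Ab major: Ab (I), Bbm (ii), Cm (iii), Db (IV), Eb (V), Fm (vi), Gdim (vii°).
Triads in Bb minor (harmonic minor): Bbm (i), Cdim (ii°), Dbaug (III+), Ebm (iv), F (V), Gb (VI), Adim (vii°).
Shared triads with their functions: Bbm (ii in Ab major, i in Bb minor).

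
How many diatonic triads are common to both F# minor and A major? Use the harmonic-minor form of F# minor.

Diatonic triads of F# minor (harmonic minor): F# minor (i), G# diminished (ii°), A augmented (III+), B minor (iv), C# major (V), D major (VI), E# diminished (vii°).
Diatonic triads of A major: A major (I), B minor (ii), C# minor (iii), D major (IV), E major (V), F# minor (vi), G# diminished (vii°).
Matching root and quality in both lists: F# minor, G# diminished, B minor, D major.
That gives 4 common triads.

4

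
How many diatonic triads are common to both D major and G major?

Diatonic triads of D major: D (I), Em (ii), F♯m (iii), G (IV), A (V), Bm (vi), C♯dim (vii°).
Diatonic triads of G major: G (I), Am (ii), Bm (iii), C (IV), D (V), Em (vi), F♯dim (vii°).
Matching root and quality in both lists: D, Em, G, Bm.
That gives 4 common triads.

4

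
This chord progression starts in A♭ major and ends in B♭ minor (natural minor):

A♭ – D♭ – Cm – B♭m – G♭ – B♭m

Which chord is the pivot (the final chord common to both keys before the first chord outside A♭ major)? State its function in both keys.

B♭m — ii in A♭ major, i in B♭ minor

Chords diatonic to A♭ major: A♭, B♭m, Cm, D♭, E♭, Fm, Gdim.
Reading the progression, the first chord not in that set is G♭, so the modulation leaves A♭ major there.
The chord immediately before G♭ is B♭m, which is diatonic to both keys: ii in A♭ major and i in B♭ minor.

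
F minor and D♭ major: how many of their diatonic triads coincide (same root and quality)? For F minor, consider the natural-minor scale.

Diatonic triads of F minor (natural minor): Fm (i), Gdim (ii°), A♭ (III), B♭m (iv), Cm (v), D♭ (VI), E♭ (VII).
Diatonic triads of D♭ major: D♭ (I), E♭m (ii), Fm (iii), G♭ (IV), A♭ (V), B♭m (vi), Cdim (vii°).
Matching root and quality in both lists: Fm, A♭, B♭m, D♭.
That gives 4 common triads.

4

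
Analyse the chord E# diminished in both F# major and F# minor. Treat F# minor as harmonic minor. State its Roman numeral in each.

vii° in F# major; vii° in F# minor

The scale of F# major is F# G# A# B C# D# E#; E# is degree 7, and the triad built there (E#-G#-B) is diminished, so it is vii°.
The scale of F# minor (harmonic minor) is F# G# A B C# D E#; E# is degree 7, and the triad built there (E#-G#-B) is diminished, so it is vii°.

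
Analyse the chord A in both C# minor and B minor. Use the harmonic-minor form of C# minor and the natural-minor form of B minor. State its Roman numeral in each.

VI in C# minor; VII in B minor

The scale of C# minor (harmonic minor) is C# D# E F# G# A B#; A is degree 6, and the triad built there (A-C#-E) is major, so it is VI.
The scale of B minor (natural minor) is B C# D E F# G A; A is degree 7, and the triad built there (A-C#-E) is major, so it is VII.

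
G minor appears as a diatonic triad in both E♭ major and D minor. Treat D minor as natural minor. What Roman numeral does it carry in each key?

The scale of E♭ major is E♭ F G A♭ B♭ C D; G is degree 3, and the triad built there (G-B♭-D) is minor, so it is iii.
The scale of D minor (natural minor) is D E F G A B♭ C; G is degree 4, and the triad built there (G-B♭-D) is minor, so it is iv.

iii in E♭ major; iv in D minor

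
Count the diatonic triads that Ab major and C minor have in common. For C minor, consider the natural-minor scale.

4

Diatonic triads of Ab major: Ab major (I), Bb minor (ii), C minor (iii), Db major (IV), Eb major (V), F minor (vi), G diminished (vii°).
Diatonic triads of C minor (natural minor): C minor (i), D diminished (ii°), Eb major (III), F minor (iv), G minor (v), Ab major (VI), Bb major (VII).
Matching root and quality in both lists: Ab major, C minor, Eb major, F minor.
That gives 4 common triads.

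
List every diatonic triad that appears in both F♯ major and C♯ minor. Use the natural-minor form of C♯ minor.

G♯m, B

Triads in F♯ major: F♯ (I), G♯m (ii), A♯m (iii), B (IV), C♯ (V), D♯m (vi), E♯dim (vii°).
Triads in C♯ minor (natural minor): C♯m (i), D♯dim (ii°), E (III), F♯m (iv), G♯m (v), A (VI), B (VII).
Shared triads with their functions: G♯m (ii in F♯ major, v in C♯ minor); B (IV in F♯ major, VII in C♯ minor).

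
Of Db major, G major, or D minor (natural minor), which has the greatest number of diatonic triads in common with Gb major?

Db major

Triads of Gb major: Gb major (I), Ab minor (ii), Bb minor (iii), Cb major (IV), Db major (V), Eb minor (vi), F diminished (vii°).
Db major shares 4: Gb, Bbm, Db, Ebm.
G major shares 0: none.
D minor (natural minor) shares 0: none.
The most common triads (4) are shared with Db major.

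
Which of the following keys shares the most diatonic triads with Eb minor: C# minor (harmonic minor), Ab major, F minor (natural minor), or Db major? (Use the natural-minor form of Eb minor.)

Db major

Triads of Eb minor (natural minor): Ebm (i), Fdim (ii°), Gb (III), Abm (iv), Bbm (v), Cb (VI), Db (VII).
C# minor (harmonic minor) shares 0: none.
Ab major shares 2: Bbm, Db.
F minor (natural minor) shares 2: Bbm, Db.
Db major shares 4: Ebm, Gb, Bbm, Db.
The most common triads (4) are shared with Db major.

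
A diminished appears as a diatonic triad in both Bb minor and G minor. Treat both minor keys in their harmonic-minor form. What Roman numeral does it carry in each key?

vii° in Bb minor; ii° in G minor

The scale of Bb minor (harmonic minor) is Bb C Db Eb F Gb A; A is degree 7, and the triad built there (A-C-Eb) is diminished, so it is vii°.
The scale of G minor (harmonic minor) is G A Bb C D Eb F#; A is degree 2, and the triad built there (A-C-Eb) is diminished, so it is ii°.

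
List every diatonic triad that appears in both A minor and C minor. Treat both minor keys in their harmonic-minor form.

Bdim

Triads in A minor (harmonic minor): A minor (i), B diminished (ii°), C augmented (III+), D minor (iv), E major (V), F major (VI), G# diminished (vii°).
Triads in C minor (harmonic minor): C minor (i), D diminished (ii°), Eb augmented (III+), F minor (iv), G major (V), Ab major (VI), B diminished (vii°).
Shared triads with their functions: B diminished (ii° in A minor, vii° in C minor).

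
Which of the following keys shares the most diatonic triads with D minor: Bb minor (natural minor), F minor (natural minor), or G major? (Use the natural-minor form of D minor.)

Triads of D minor (natural minor): D minor (i), E diminished (ii°), F major (III), G minor (iv), A minor (v), Bb major (VI), C major (VII).
Bb minor (natural minor) shares 0: none.
F minor (natural minor) shares 0: none.
G major shares 2: Am, C.
The most common triads (2) are shared with G major.

G major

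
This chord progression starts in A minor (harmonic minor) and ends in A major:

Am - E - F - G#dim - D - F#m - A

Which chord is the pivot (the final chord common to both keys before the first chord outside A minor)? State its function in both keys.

Chords diatonic to A minor: Am, Bdim, Caug, Dm, E, F, G#dim.
Reading the progression, the first chord not in that set is D, so the modulation leaves A minor there.
The chord immediately before D is G#dim, which is diatonic to both keys: vii° in A minor and vii° in A major.

G#dim — vii° in A minor, vii° in A major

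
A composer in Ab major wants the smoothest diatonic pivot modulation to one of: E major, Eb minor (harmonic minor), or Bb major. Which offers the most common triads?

Triads of Ab major: Ab major (I), Bb minor (ii), C minor (iii), Db major (IV), Eb major (V), F minor (vi), G diminished (vii°).
E major shares 0: none.
Eb minor (harmonic minor) shares 0: none.
Bb major shares 2: Cm, Eb.
The most common triads (2) are shared with Bb major.

Bb major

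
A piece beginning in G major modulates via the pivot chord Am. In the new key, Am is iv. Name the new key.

The numeral iv denotes a minor triad on scale degree 4. With A on degree 4, the tonic of the new key is E.
Degree 4 carries a minor triad in minor keys, so the destination is E minor.
Check: the diatonic triads of E minor (natural minor) are Em (i), F#dim (ii°), G (III), Am (iv), Bm (v), C (VI), D (VII) — Am is indeed iv.

E minor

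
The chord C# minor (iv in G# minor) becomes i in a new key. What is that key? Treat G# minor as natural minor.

The numeral i denotes a minor triad on scale degree 1. With C# on degree 1, the tonic of the new key is C#.
Degree 1 carries a minor triad in minor keys, so the destination is C# minor.
Check: the diatonic triads of C# minor (natural minor) are C#m (i), D#dim (ii°), E (III), F#m (iv), G#m (v), A (VI), B (VII) — C# minor is indeed i.

C# minor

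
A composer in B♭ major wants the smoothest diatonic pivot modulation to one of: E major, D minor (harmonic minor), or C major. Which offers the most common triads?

D minor

Triads of B♭ major: B♭ (I), Cm (ii), Dm (iii), E♭ (IV), F (V), Gm (vi), Adim (vii°).
E major shares 0: none.
D minor (harmonic minor) shares 3: B♭, Dm, Gm.
C major shares 2: Dm, F.
The most common triads (3) are shared with D minor.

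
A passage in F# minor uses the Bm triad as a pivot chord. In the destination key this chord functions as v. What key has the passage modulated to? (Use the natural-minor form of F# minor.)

E minor

The numeral v denotes a minor triad on scale degree 5. With B on degree 5, the tonic of the new key is E.
Degree 5 carries a minor triad in natural-minor keys, so the destination is E minor.
Check: the diatonic triads of E minor (natural minor) are Em (i), F#dim (ii°), G (III), Am (iv), Bm (v), C (VI), D (VII) — Bm is indeed v.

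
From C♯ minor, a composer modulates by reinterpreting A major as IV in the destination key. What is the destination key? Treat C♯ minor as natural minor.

E major

The numeral IV denotes a major triad on scale degree 4. With A on degree 4, the tonic of the new key is E.
Degree 4 carries a major triad in major keys, so the destination is E major.
Check: the diatonic triads of E major are E (I), F♯m (ii), G♯m (iii), A (IV), B (V), C♯m (vi), D♯dim (vii°) — A major is indeed IV.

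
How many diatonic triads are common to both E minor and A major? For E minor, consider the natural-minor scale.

2

Diatonic triads of E minor (natural minor): E minor (i), F# diminished (ii°), G major (III), A minor (iv), B minor (v), C major (VI), D major (VII).
Diatonic triads of A major: A major (I), B minor (ii), C# minor (iii), D major (IV), E major (V), F# minor (vi), G# diminished (vii°).
Matching root and quality in both lists: B minor, D major.
That gives 2 common triads.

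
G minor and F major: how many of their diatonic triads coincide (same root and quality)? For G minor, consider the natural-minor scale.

Diatonic triads of G minor (natural minor): G minor (i), A diminished (ii°), Bb major (III), C minor (iv), D minor (v), Eb major (VI), F major (VII).
Diatonic triads of F major: F major (I), G minor (ii), A minor (iii), Bb major (IV), C major (V), D minor (vi), E diminished (vii°).
Matching root and quality in both lists: G minor, Bb major, D minor, F major.
That gives 4 common triads.

4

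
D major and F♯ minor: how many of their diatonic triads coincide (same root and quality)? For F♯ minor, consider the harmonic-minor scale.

Diatonic triads of D major: D (I), Em (ii), F♯m (iii), G (IV), A (V), Bm (vi), C♯dim (vii°).
Diatonic triads of F♯ minor (harmonic minor): F♯m (i), G♯dim (ii°), Aaug (III+), Bm (iv), C♯ (V), D (VI), E♯dim (vii°).
Matching root and quality in both lists: D, F♯m, Bm.
That gives 3 common triads.

3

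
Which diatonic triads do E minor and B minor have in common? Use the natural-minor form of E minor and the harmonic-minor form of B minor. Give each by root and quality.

Triads in E minor (natural minor): Em (i), F#dim (ii°), G (III), Am (iv), Bm (v), C (VI), D (VII).
Triads in B minor (harmonic minor): Bm (i), C#dim (ii°), Daug (III+), Em (iv), F# (V), G (VI), A#dim (vii°).
Shared triads with their functions: Em (i in E minor, iv in B minor); G (III in E minor, VI in B minor); Bm (v in E minor, i in B minor).

Em, G, Bm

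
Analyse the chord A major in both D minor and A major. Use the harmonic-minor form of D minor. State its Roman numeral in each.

V in D minor; I in A major

The scale of D minor (harmonic minor) is D E F G A Bb C#; A is degree 5, and the triad built there (A-C#-E) is major, so it is V.
The scale of A major is A B C# D E F# G#; A is degree 1, and the triad built there (A-C#-E) is major, so it is I.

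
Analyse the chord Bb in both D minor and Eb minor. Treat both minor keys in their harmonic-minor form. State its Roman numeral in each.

VI in D minor; V in Eb minor

The scale of D minor (harmonic minor) is D E F G A Bb C#; Bb is degree 6, and the triad built there (Bb-D-F) is major, so it is VI.
The scale of Eb minor (harmonic minor) is Eb F Gb Ab Bb Cb D; Bb is degree 5, and the triad built there (Bb-D-F) is major, so it is V.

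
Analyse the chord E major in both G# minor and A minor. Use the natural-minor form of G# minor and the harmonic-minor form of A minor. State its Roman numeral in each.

VI in G# minor; V in A minor

The scale of G# minor (natural minor) is G# A# B C# D# E F#; E is degree 6, and the triad built there (E-G#-B) is major, so it is VI.
The scale of A minor (harmonic minor) is A B C D E F G#; E is degree 5, and the triad built there (E-G#-B) is major, so it is V.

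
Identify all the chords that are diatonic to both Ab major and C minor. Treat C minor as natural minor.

Ab, Cm, Eb, Fm

Triads in Ab major: Ab major (I), Bb minor (ii), C minor (iii), Db major (IV), Eb major (V), F minor (vi), G diminished (vii°).
Triads in C minor (natural minor): C minor (i), D diminished (ii°), Eb major (III), F minor (iv), G minor (v), Ab major (VI), Bb major (VII).
Shared triads with their functions: Ab major (I in Ab major, VI in C minor); C minor (iii in Ab major, i in C minor); Eb major (V in Ab major, III in C minor); F minor (vi in Ab major, iv in C minor).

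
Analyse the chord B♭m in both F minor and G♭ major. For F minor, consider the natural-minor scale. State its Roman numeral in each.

iv in F minor; iii in G♭ major

The scale of F minor (natural minor) is F G A♭ B♭ C D♭ E♭; B♭ is degree 4, and the triad built there (B♭-D♭-F) is minor, so it is iv.
The scale of G♭ major is G♭ A♭ B♭ C♭ D♭ E♭ F; B♭ is degree 3, and the triad built there (B♭-D♭-F) is minor, so it is iii.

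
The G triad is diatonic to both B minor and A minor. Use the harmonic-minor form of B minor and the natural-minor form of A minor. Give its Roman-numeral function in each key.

VI in B minor; VII in A minor

The scale of B minor (harmonic minor) is B C# D E F# G A#; G is degree 6, and the triad built there (G-B-D) is major, so it is VI.
The scale of A minor (natural minor) is A B C D E F G; G is degree 7, and the triad built there (G-B-D) is major, so it is VII.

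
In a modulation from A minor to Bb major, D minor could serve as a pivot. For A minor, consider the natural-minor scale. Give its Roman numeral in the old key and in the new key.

iv in A minor; iii in Bb major

The scale of A minor (natural minor) is A B C D E F G; D is degree 4, and the triad built there (D-F-A) is minor, so it is iv.
The scale of Bb major is Bb C D Eb F G A; D is degree 3, and the triad built there (D-F-A) is minor, so it is iii.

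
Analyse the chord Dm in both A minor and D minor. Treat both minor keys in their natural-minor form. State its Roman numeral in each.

The scale of A minor (natural minor) is A B C D E F G; D is degree 4, and the triad built there (D-F-A) is minor, so it is iv.
The scale of D minor (natural minor) is D E F G A Bb C; D is degree 1, and the triad built there (D-F-A) is minor, so it is i.

iv in A minor; i in D minor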